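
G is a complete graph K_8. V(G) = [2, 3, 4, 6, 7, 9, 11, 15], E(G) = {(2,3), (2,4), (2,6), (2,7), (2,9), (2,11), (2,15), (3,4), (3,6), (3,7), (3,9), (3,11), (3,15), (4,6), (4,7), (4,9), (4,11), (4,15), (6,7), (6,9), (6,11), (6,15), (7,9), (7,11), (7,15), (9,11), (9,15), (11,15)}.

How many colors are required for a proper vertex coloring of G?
Clique number ω(G) = 8 (lower bound: χ ≥ ω).
The clique on [2, 3, 4, 6, 7, 9, 11, 15] has size 8, forcing χ ≥ 8, and the coloring below uses 8 colors, so χ(G) = 8.
A valid 8-coloring: color 1: [9]; color 2: [6]; color 3: [15]; color 4: [11]; color 5: [4]; color 6: [7]; color 7: [3]; color 8: [2].

χ(G) = 8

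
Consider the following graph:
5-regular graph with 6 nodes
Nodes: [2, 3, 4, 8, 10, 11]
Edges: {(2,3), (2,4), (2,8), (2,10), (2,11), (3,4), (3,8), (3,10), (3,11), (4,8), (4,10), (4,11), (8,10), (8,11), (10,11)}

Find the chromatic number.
Clique number ω(G) = 6 (lower bound: χ ≥ ω).
The clique on [2, 3, 4, 8, 10, 11] has size 6, forcing χ ≥ 6, and the coloring below uses 6 colors, so χ(G) = 6.
A valid 6-coloring: color 1: [8]; color 2: [11]; color 3: [2]; color 4: [10]; color 5: [3]; color 6: [4].

χ(G) = 6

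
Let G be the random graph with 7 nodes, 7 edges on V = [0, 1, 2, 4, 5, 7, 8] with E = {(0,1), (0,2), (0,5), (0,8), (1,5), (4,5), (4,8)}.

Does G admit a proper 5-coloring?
Yes, G is 5-colorable

A valid 5-coloring: color 1: [0, 4, 7]; color 2: [2, 5, 8]; color 3: [1].
(χ(G) = 3 ≤ 5.)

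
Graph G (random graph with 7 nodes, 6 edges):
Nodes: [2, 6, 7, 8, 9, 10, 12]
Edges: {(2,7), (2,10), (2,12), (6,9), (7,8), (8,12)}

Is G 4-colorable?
Yes, G is 4-colorable

A valid 4-coloring: color 1: [2, 8, 9]; color 2: [6, 7, 10, 12].
(χ(G) = 2 ≤ 4.)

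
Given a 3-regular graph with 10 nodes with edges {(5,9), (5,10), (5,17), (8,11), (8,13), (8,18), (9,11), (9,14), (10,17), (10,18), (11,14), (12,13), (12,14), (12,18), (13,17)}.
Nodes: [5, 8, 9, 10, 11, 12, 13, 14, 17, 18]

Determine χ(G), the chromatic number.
Clique number ω(G) = 3 (lower bound: χ ≥ ω).
The clique on [5, 10, 17] has size 3, forcing χ ≥ 3, and the coloring below uses 3 colors, so χ(G) = 3.
A valid 3-coloring: color 1: [10, 11, 13]; color 2: [8, 9, 12, 17]; color 3: [5, 14, 18].

χ(G) = 3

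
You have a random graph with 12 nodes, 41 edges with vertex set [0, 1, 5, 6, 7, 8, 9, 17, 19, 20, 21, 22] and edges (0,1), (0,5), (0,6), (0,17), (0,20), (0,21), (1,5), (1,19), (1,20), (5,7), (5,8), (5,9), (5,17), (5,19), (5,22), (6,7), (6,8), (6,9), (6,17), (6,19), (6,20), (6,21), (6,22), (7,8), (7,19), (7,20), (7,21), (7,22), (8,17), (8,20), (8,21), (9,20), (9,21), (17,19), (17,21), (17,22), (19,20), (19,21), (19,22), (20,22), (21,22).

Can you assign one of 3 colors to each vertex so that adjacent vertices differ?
No, G is not 3-colorable

The clique on vertices [6, 7, 19, 20, 22] has size 5 > 3, so it alone needs 5 colors.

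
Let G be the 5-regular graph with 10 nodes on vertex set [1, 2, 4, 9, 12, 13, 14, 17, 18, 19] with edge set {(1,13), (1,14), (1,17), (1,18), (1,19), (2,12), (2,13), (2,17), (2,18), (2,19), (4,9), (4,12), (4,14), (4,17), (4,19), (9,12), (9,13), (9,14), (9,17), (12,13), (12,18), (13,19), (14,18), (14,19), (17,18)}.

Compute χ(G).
χ(G) = 4

Clique number ω(G) = 3 (lower bound: χ ≥ ω).
Suppose a proper 3-coloring c exists. The clique [1, 13, 19] takes 3 distinct colors; by symmetry let c(1) = 1, c(13) = 2, c(19) = 3.
- Vertex 2: neighbors [13, 19] already have colors [2, 3] ⇒ c(2) = 1.
- Vertex 12: neighbors [2, 13] already have colors [1, 2] ⇒ c(12) = 3.
- Vertex 9: neighbors [13, 12] already have colors [2, 3] ⇒ c(9) = 1.
- Vertex 4: neighbors [9, 12] already have colors [1, 3] ⇒ c(4) = 2.
- Vertex 14: neighbors [1, 4, 19] already have colors [1, 2, 3] — all 3 colors blocked. Contradiction.
The forced assignments end in a contradiction, so G has no proper 3-coloring (χ ≥ 4).
The coloring below uses 4 colors, so χ(G) = 4.
A valid 4-coloring: color 1: [13, 14, 17]; color 2: [9, 18, 19]; color 3: [1, 2, 4]; color 4: [12].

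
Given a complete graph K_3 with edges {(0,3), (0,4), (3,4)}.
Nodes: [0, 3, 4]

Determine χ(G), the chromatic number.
χ(G) = 3

Clique number ω(G) = 3 (lower bound: χ ≥ ω).
The clique on [0, 3, 4] has size 3, forcing χ ≥ 3, and the coloring below uses 3 colors, so χ(G) = 3.
A valid 3-coloring: color 1: [0]; color 2: [3]; color 3: [4].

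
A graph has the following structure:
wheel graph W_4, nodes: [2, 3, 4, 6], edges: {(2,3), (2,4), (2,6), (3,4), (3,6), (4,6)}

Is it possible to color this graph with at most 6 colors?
A valid 6-coloring: color 1: [2]; color 2: [3]; color 3: [6]; color 4: [4].
(χ(G) = 4 ≤ 6.)

Yes, G is 6-colorable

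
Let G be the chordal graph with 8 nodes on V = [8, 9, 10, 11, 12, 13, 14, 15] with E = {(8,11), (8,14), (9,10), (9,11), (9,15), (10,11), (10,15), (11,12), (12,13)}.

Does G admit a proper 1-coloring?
No, G is not 1-colorable

The clique on vertices [9, 10, 11] has size 3 > 1, so it alone needs 3 colors.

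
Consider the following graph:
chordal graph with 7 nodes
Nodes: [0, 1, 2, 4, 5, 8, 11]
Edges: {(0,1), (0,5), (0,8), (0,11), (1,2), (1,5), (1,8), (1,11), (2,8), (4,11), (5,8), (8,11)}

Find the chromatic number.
χ(G) = 4

Clique number ω(G) = 4 (lower bound: χ ≥ ω).
The clique on [0, 1, 8, 11] has size 4, forcing χ ≥ 4, and the coloring below uses 4 colors, so χ(G) = 4.
A valid 4-coloring: color 1: [1, 4]; color 2: [8]; color 3: [2, 5, 11]; color 4: [0].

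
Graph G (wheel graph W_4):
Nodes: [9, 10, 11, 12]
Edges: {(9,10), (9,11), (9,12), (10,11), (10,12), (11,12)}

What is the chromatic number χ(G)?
Clique number ω(G) = 4 (lower bound: χ ≥ ω).
The clique on [9, 10, 11, 12] has size 4, forcing χ ≥ 4, and the coloring below uses 4 colors, so χ(G) = 4.
A valid 4-coloring: color 1: [12]; color 2: [10]; color 3: [9]; color 4: [11].

χ(G) = 4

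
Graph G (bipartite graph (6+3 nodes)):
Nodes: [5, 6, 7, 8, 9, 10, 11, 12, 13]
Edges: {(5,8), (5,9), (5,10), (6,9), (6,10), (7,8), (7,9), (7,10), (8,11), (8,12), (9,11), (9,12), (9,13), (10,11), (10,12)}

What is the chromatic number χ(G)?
Clique number ω(G) = 2 (lower bound: χ ≥ ω).
The graph is bipartite (no odd cycle), so 2 colors suffice: χ(G) = 2.
A valid 2-coloring: color 1: [8, 9, 10]; color 2: [5, 6, 7, 11, 12, 13].

χ(G) = 2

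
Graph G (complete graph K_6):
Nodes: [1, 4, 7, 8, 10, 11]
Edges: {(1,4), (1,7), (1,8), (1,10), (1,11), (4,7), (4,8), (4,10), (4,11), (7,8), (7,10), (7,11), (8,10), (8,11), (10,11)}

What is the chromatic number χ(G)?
Clique number ω(G) = 6 (lower bound: χ ≥ ω).
The clique on [1, 4, 7, 8, 10, 11] has size 6, forcing χ ≥ 6, and the coloring below uses 6 colors, so χ(G) = 6.
A valid 6-coloring: color 1: [10]; color 2: [4]; color 3: [11]; color 4: [1]; color 5: [8]; color 6: [7].

χ(G) = 6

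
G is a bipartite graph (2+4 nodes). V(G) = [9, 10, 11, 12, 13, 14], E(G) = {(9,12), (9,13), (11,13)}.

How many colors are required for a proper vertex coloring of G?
Clique number ω(G) = 2 (lower bound: χ ≥ ω).
The graph is bipartite (no odd cycle), so 2 colors suffice: χ(G) = 2.
A valid 2-coloring: color 1: [9, 10, 11, 14]; color 2: [12, 13].

χ(G) = 2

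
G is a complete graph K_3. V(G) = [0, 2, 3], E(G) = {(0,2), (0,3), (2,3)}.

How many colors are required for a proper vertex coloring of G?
Clique number ω(G) = 3 (lower bound: χ ≥ ω).
The clique on [0, 2, 3] has size 3, forcing χ ≥ 3, and the coloring below uses 3 colors, so χ(G) = 3.
A valid 3-coloring: color 1: [0]; color 2: [2]; color 3: [3].

χ(G) = 3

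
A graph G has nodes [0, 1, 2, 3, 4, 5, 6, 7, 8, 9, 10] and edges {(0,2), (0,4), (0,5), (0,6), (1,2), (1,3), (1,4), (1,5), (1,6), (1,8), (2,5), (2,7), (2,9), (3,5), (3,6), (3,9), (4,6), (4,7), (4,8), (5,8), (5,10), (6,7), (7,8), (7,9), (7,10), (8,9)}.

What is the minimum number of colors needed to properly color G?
χ(G) = 4

Clique number ω(G) = 3 (lower bound: χ ≥ ω).
Odd cycle [5, 3, 6, 4, 8] needs 3 colors (χ ≥ 3).
Vertex 1 is adjacent to every vertex of [3, 4, 5, 6, 8], which already need 3 colors among themselves, so 1 needs a new color (χ ≥ 4).
The coloring below uses 4 colors, so χ(G) = 4.
A valid 4-coloring: color 1: [0, 1, 7]; color 2: [4, 5, 9]; color 3: [2, 6, 8, 10]; color 4: [3].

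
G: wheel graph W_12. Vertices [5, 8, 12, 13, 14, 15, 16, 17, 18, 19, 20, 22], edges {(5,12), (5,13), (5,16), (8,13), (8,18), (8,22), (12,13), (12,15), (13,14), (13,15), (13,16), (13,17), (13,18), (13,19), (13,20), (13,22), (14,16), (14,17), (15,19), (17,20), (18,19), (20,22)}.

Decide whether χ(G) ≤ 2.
The clique on vertices [5, 13, 16] has size 3 > 2, so it alone needs 3 colors.

No, G is not 2-colorable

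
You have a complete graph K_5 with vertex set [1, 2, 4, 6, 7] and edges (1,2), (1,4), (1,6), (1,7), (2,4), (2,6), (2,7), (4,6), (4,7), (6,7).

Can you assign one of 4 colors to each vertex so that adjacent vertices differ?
No, G is not 4-colorable

The clique on vertices [1, 2, 4, 6, 7] has size 5 > 4, so it alone needs 5 colors.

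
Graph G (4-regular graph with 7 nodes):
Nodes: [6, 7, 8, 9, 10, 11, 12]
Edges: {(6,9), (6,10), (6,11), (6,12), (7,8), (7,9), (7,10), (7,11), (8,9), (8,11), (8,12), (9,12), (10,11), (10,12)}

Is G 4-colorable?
Yes, G is 4-colorable

A valid 4-coloring: color 1: [6, 7]; color 2: [9, 11]; color 3: [8, 10]; color 4: [12].
(χ(G) = 4 ≤ 4.)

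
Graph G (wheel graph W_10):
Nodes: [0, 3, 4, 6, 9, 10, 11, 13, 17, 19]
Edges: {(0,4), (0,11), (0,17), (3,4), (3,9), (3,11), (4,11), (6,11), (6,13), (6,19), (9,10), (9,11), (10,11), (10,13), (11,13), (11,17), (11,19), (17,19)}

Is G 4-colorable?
Yes, G is 4-colorable

A valid 4-coloring: color 1: [11]; color 2: [0, 9, 13, 19]; color 3: [3, 6, 10, 17]; color 4: [4].
(χ(G) = 4 ≤ 4.)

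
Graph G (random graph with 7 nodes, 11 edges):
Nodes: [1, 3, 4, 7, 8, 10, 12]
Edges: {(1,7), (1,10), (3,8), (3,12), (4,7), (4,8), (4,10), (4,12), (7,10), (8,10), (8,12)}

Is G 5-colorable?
A valid 5-coloring: color 1: [1, 3, 4]; color 2: [10, 12]; color 3: [7, 8].
(χ(G) = 3 ≤ 5.)

Yes, G is 5-colorable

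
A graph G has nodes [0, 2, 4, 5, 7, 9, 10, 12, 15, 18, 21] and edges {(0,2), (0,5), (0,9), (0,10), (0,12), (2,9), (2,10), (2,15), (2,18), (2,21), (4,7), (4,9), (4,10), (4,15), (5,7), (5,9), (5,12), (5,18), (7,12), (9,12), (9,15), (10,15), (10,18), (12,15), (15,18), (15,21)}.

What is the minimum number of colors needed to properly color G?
Clique number ω(G) = 4 (lower bound: χ ≥ ω).
The clique on [0, 5, 9, 12] has size 4, forcing χ ≥ 4, and the coloring below uses 4 colors, so χ(G) = 4.
A valid 4-coloring: color 1: [5, 15]; color 2: [2, 4, 12]; color 3: [7, 9, 10, 21]; color 4: [0, 18].

χ(G) = 4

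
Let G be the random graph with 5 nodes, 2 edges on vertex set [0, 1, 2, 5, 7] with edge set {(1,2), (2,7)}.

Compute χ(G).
χ(G) = 2

Clique number ω(G) = 2 (lower bound: χ ≥ ω).
The graph is bipartite (no odd cycle), so 2 colors suffice: χ(G) = 2.
A valid 2-coloring: color 1: [0, 2, 5]; color 2: [1, 7].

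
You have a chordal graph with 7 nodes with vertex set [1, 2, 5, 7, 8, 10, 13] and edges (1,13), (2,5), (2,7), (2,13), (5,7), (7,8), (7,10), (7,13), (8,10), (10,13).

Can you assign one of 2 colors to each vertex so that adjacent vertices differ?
The clique on vertices [7, 8, 10] has size 3 > 2, so it alone needs 3 colors.

No, G is not 2-colorable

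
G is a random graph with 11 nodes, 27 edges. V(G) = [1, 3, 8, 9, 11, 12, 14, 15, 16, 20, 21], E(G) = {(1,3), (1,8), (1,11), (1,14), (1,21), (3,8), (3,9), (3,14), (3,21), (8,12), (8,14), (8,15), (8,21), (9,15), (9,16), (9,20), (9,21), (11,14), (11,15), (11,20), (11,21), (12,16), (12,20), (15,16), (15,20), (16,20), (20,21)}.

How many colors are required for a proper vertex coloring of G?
χ(G) = 4

Clique number ω(G) = 4 (lower bound: χ ≥ ω).
The clique on [1, 3, 8, 21] has size 4, forcing χ ≥ 4, and the coloring below uses 4 colors, so χ(G) = 4.
A valid 4-coloring: color 1: [8, 9, 11]; color 2: [14, 16, 21]; color 3: [3, 20]; color 4: [1, 12, 15].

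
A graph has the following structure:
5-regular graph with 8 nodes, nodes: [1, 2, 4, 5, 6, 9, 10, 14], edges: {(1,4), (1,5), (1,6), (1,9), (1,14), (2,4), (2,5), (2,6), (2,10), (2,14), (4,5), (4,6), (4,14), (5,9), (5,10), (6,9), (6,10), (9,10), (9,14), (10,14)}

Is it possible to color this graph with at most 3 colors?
Odd cycle [4, 2, 10, 9, 1] needs 3 colors (χ ≥ 3).
Vertex 5 is adjacent to every vertex of [1, 2, 4, 9, 10], which already need 3 colors among themselves, so 5 needs a new color (χ ≥ 4).
Hence χ(G) ≥ 4 > 3, so no proper 3-coloring exists.

No, G is not 3-colorable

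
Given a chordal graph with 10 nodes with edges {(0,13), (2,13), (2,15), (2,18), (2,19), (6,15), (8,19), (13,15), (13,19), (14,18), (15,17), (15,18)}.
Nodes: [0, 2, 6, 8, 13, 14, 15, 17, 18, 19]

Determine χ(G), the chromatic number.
χ(G) = 3

Clique number ω(G) = 3 (lower bound: χ ≥ ω).
The clique on [2, 15, 18] has size 3, forcing χ ≥ 3, and the coloring below uses 3 colors, so χ(G) = 3.
A valid 3-coloring: color 1: [0, 14, 15, 19]; color 2: [6, 8, 13, 17, 18]; color 3: [2].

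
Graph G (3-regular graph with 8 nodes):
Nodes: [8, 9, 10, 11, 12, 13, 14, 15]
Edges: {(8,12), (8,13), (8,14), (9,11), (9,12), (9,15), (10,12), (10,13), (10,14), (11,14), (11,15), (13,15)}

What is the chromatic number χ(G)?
χ(G) = 3

Clique number ω(G) = 3 (lower bound: χ ≥ ω).
The clique on [9, 11, 15] has size 3, forcing χ ≥ 3, and the coloring below uses 3 colors, so χ(G) = 3.
A valid 3-coloring: color 1: [11, 12, 13]; color 2: [14, 15]; color 3: [8, 9, 10].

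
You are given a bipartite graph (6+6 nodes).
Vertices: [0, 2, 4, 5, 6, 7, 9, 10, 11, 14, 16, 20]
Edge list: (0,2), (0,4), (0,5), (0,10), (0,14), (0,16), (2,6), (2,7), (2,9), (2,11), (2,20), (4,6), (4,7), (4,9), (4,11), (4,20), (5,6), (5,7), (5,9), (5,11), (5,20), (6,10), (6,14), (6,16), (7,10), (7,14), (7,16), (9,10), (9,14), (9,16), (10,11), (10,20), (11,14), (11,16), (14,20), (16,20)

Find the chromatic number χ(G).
χ(G) = 2

Clique number ω(G) = 2 (lower bound: χ ≥ ω).
The graph is bipartite (no odd cycle), so 2 colors suffice: χ(G) = 2.
A valid 2-coloring: color 1: [0, 6, 7, 9, 11, 20]; color 2: [2, 4, 5, 10, 14, 16].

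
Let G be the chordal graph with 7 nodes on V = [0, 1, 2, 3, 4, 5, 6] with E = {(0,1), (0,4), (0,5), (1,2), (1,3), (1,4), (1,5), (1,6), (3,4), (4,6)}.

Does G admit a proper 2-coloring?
No, G is not 2-colorable

The clique on vertices [0, 1, 4] has size 3 > 2, so it alone needs 3 colors.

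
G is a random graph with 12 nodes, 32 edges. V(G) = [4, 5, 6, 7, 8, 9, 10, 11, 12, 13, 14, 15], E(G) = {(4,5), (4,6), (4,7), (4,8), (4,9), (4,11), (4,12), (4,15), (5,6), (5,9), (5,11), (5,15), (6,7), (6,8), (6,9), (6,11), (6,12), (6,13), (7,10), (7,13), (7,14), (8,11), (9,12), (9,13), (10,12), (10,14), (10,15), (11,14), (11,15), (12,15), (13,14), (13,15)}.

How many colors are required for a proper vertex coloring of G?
χ(G) = 4

Clique number ω(G) = 4 (lower bound: χ ≥ ω).
The clique on [4, 6, 8, 11] has size 4, forcing χ ≥ 4, and the coloring below uses 4 colors, so χ(G) = 4.
A valid 4-coloring: color 1: [6, 14, 15]; color 2: [4, 10, 13]; color 3: [7, 9, 11]; color 4: [5, 8, 12].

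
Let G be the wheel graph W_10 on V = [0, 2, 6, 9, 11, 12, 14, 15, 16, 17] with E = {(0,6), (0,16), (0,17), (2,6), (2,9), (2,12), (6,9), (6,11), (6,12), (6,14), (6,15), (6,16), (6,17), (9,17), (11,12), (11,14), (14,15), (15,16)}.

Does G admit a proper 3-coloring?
No, G is not 3-colorable

Odd cycle [15, 14, 11, 12, 2, 9, 17, 0, 16] needs 3 colors (χ ≥ 3).
Vertex 6 is adjacent to every vertex of [0, 2, 9, 11, 12, 14, 15, 16, 17], which already need 3 colors among themselves, so 6 needs a new color (χ ≥ 4).
Hence χ(G) ≥ 4 > 3, so no proper 3-coloring exists.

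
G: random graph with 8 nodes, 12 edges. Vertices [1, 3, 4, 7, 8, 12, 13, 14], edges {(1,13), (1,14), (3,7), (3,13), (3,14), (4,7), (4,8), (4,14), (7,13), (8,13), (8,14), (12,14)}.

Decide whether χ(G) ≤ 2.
The clique on vertices [3, 7, 13] has size 3 > 2, so it alone needs 3 colors.

No, G is not 2-colorable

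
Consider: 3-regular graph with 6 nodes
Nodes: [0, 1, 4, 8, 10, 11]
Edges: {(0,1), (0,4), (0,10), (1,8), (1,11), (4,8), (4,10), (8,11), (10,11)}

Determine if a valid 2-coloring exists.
No, G is not 2-colorable

The clique on vertices [0, 4, 10] has size 3 > 2, so it alone needs 3 colors.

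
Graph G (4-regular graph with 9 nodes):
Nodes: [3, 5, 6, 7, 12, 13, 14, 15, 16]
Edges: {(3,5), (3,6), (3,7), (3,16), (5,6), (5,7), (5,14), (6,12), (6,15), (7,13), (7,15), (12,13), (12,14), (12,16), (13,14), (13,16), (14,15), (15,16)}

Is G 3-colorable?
Yes, G is 3-colorable

A valid 3-coloring: color 1: [6, 7, 14, 16]; color 2: [3, 13, 15]; color 3: [5, 12].
(χ(G) = 3 ≤ 3.)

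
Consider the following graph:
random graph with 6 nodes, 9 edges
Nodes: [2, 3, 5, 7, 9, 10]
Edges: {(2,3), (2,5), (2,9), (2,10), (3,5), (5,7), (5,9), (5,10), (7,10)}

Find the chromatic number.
χ(G) = 3

Clique number ω(G) = 3 (lower bound: χ ≥ ω).
The clique on [2, 5, 9] has size 3, forcing χ ≥ 3, and the coloring below uses 3 colors, so χ(G) = 3.
A valid 3-coloring: color 1: [5]; color 2: [2, 7]; color 3: [3, 9, 10].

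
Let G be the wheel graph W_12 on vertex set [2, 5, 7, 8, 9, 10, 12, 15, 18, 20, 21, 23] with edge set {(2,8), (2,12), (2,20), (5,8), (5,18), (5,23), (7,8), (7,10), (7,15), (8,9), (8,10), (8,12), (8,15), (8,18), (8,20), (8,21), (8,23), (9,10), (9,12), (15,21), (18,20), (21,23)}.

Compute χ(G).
Clique number ω(G) = 3 (lower bound: χ ≥ ω).
Odd cycle [12, 2, 20, 18, 5, 23, 21, 15, 7, 10, 9] needs 3 colors (χ ≥ 3).
Vertex 8 is adjacent to every vertex of [2, 5, 7, 9, 10, 12, 15, 18, 20, 21, 23], which already need 3 colors among themselves, so 8 needs a new color (χ ≥ 4).
The coloring below uses 4 colors, so χ(G) = 4.
A valid 4-coloring: color 1: [8]; color 2: [5, 10, 12, 20, 21]; color 3: [2, 9, 15, 18, 23]; color 4: [7].

χ(G) = 4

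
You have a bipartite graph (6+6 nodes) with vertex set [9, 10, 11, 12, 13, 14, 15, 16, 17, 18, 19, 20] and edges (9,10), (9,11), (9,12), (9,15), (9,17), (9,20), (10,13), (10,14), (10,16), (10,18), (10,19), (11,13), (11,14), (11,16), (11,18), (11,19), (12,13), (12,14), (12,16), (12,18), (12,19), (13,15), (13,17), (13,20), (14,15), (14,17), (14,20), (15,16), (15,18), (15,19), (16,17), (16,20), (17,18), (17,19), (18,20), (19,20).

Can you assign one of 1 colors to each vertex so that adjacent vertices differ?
No, G is not 1-colorable

Edge (9,10) forces its endpoints to differ, so 1 color is not enough.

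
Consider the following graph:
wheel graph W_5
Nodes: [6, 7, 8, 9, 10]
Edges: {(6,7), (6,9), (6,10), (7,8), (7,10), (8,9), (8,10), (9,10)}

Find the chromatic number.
Clique number ω(G) = 3 (lower bound: χ ≥ ω).
The clique on [8, 9, 10] has size 3, forcing χ ≥ 3, and the coloring below uses 3 colors, so χ(G) = 3.
A valid 3-coloring: color 1: [10]; color 2: [7, 9]; color 3: [6, 8].

χ(G) = 3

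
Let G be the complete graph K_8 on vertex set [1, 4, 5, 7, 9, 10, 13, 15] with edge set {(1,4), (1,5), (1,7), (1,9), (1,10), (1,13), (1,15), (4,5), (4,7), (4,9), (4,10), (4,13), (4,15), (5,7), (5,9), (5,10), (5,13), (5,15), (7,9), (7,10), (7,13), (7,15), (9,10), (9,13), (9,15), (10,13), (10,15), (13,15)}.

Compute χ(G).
Clique number ω(G) = 8 (lower bound: χ ≥ ω).
The clique on [1, 4, 5, 7, 9, 10, 13, 15] has size 8, forcing χ ≥ 8, and the coloring below uses 8 colors, so χ(G) = 8.
A valid 8-coloring: color 1: [9]; color 2: [1]; color 3: [13]; color 4: [10]; color 5: [7]; color 6: [4]; color 7: [15]; color 8: [5].

χ(G) = 8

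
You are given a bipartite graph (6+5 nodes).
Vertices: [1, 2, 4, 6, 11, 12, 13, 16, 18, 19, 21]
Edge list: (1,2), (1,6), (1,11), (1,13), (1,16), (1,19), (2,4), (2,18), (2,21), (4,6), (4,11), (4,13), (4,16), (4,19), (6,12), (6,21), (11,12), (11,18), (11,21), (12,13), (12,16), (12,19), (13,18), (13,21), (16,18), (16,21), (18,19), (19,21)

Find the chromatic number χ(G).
χ(G) = 2

Clique number ω(G) = 2 (lower bound: χ ≥ ω).
The graph is bipartite (no odd cycle), so 2 colors suffice: χ(G) = 2.
A valid 2-coloring: color 1: [1, 4, 12, 18, 21]; color 2: [2, 6, 11, 13, 16, 19].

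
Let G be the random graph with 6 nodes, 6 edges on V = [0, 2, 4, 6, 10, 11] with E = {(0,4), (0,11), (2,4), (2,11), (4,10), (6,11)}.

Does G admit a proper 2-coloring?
Yes, G is 2-colorable

A valid 2-coloring: color 1: [4, 11]; color 2: [0, 2, 6, 10].
(χ(G) = 2 ≤ 2.)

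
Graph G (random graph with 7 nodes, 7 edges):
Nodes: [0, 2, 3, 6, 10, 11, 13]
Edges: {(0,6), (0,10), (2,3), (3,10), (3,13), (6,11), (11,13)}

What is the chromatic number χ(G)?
Clique number ω(G) = 2 (lower bound: χ ≥ ω).
The graph is bipartite (no odd cycle), so 2 colors suffice: χ(G) = 2.
A valid 2-coloring: color 1: [0, 3, 11]; color 2: [2, 6, 10, 13].

χ(G) = 2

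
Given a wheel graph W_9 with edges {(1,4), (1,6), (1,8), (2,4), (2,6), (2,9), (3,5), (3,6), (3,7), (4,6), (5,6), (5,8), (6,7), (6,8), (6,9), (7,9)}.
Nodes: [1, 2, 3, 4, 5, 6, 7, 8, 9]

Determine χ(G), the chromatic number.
Clique number ω(G) = 3 (lower bound: χ ≥ ω).
The clique on [1, 6, 8] has size 3, forcing χ ≥ 3, and the coloring below uses 3 colors, so χ(G) = 3.
A valid 3-coloring: color 1: [6]; color 2: [1, 2, 5, 7]; color 3: [3, 4, 8, 9].

χ(G) = 3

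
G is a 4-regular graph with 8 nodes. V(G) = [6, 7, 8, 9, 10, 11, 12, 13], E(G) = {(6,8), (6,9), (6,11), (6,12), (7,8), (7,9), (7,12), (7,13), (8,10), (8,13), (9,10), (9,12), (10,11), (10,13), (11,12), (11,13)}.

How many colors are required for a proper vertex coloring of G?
Clique number ω(G) = 3 (lower bound: χ ≥ ω).
The clique on [8, 10, 13] has size 3, forcing χ ≥ 3, and the coloring below uses 3 colors, so χ(G) = 3.
A valid 3-coloring: color 1: [8, 9, 11]; color 2: [6, 7, 10]; color 3: [12, 13].

χ(G) = 3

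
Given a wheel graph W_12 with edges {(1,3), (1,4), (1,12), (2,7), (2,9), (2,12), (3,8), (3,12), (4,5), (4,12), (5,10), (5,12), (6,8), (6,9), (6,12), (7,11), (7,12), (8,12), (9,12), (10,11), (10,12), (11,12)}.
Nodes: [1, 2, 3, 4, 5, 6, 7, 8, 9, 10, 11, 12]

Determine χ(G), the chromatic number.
Clique number ω(G) = 3 (lower bound: χ ≥ ω).
Odd cycle [3, 1, 4, 5, 10, 11, 7, 2, 9, 6, 8] needs 3 colors (χ ≥ 3).
Vertex 12 is adjacent to every vertex of [1, 2, 3, 4, 5, 6, 7, 8, 9, 10, 11], which already need 3 colors among themselves, so 12 needs a new color (χ ≥ 4).
The coloring below uses 4 colors, so χ(G) = 4.
A valid 4-coloring: color 1: [12]; color 2: [3, 4, 6, 7, 10]; color 3: [1, 2, 5, 8, 11]; color 4: [9].

χ(G) = 4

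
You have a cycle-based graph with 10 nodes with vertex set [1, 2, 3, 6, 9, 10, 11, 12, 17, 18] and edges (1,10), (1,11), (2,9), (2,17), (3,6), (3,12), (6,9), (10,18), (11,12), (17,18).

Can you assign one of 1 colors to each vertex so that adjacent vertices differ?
Edge (1,10) forces its endpoints to differ, so 1 color is not enough.

No, G is not 1-colorable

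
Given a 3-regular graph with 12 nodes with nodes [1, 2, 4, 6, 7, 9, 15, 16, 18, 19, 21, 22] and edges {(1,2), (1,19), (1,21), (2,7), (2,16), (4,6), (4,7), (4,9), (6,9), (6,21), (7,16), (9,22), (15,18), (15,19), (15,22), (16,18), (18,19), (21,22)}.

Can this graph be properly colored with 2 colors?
No, G is not 2-colorable

The clique on vertices [4, 6, 9] has size 3 > 2, so it alone needs 3 colors.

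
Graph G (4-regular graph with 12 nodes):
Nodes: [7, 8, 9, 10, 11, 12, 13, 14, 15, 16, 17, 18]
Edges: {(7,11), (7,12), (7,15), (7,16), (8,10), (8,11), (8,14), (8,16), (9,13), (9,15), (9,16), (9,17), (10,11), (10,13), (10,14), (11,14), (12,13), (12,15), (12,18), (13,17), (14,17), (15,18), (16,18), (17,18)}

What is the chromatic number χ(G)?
Clique number ω(G) = 4 (lower bound: χ ≥ ω).
The clique on [8, 10, 11, 14] has size 4, forcing χ ≥ 4, and the coloring below uses 4 colors, so χ(G) = 4.
A valid 4-coloring: color 1: [10, 12, 16, 17]; color 2: [7, 8, 9, 18]; color 3: [11, 13, 15]; color 4: [14].

χ(G) = 4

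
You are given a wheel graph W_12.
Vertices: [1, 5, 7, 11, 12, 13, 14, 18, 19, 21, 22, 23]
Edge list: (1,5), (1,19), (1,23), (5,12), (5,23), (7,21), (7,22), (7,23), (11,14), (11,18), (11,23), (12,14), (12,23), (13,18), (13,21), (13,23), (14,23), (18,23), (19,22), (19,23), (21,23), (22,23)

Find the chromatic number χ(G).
Clique number ω(G) = 3 (lower bound: χ ≥ ω).
Odd cycle [18, 13, 21, 7, 22, 19, 1, 5, 12, 14, 11] needs 3 colors (χ ≥ 3).
Vertex 23 is adjacent to every vertex of [1, 5, 7, 11, 12, 13, 14, 18, 19, 21, 22], which already need 3 colors among themselves, so 23 needs a new color (χ ≥ 4).
The coloring below uses 4 colors, so χ(G) = 4.
A valid 4-coloring: color 1: [23]; color 2: [1, 14, 18, 21, 22]; color 3: [5, 7, 11, 13, 19]; color 4: [12].

χ(G) = 4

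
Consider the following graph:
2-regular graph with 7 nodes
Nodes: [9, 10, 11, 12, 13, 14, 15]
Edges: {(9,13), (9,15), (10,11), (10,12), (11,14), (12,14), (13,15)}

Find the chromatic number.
χ(G) = 3

Clique number ω(G) = 3 (lower bound: χ ≥ ω).
The clique on [9, 13, 15] has size 3, forcing χ ≥ 3, and the coloring below uses 3 colors, so χ(G) = 3.
A valid 3-coloring: color 1: [9, 10, 14]; color 2: [11, 12, 13]; color 3: [15].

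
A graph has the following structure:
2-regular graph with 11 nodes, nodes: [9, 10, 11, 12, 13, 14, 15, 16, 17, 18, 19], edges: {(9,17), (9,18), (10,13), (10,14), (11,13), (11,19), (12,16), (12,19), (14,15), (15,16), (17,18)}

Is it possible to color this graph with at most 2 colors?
The clique on vertices [9, 17, 18] has size 3 > 2, so it alone needs 3 colors.

No, G is not 2-colorable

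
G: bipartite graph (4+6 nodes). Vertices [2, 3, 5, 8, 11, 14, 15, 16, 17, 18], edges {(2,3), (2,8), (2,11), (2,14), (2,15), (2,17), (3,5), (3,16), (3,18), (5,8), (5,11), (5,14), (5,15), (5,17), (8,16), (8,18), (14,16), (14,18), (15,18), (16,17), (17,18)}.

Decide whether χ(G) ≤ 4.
Yes, G is 4-colorable

A valid 4-coloring: color 1: [2, 5, 16, 18]; color 2: [3, 8, 11, 14, 15, 17].
(χ(G) = 2 ≤ 4.)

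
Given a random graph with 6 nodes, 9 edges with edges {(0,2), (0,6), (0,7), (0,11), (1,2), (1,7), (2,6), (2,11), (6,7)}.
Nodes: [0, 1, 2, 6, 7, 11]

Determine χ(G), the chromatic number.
Clique number ω(G) = 3 (lower bound: χ ≥ ω).
The clique on [0, 2, 11] has size 3, forcing χ ≥ 3, and the coloring below uses 3 colors, so χ(G) = 3.
A valid 3-coloring: color 1: [0, 1]; color 2: [2, 7]; color 3: [6, 11].

χ(G) = 3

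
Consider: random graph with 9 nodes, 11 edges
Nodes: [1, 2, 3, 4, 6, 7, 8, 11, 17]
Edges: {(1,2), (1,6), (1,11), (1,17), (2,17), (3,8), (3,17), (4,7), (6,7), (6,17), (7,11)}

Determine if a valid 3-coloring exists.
A valid 3-coloring: color 1: [1, 3, 7]; color 2: [4, 8, 11, 17]; color 3: [2, 6].
(χ(G) = 3 ≤ 3.)

Yes, G is 3-colorable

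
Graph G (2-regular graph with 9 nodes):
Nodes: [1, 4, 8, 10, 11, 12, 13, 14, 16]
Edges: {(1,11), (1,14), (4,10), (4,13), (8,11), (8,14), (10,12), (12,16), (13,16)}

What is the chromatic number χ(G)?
Clique number ω(G) = 2 (lower bound: χ ≥ ω).
Odd cycle [13, 16, 12, 10, 4] needs 3 colors (χ ≥ 3).
The coloring below uses 3 colors, so χ(G) = 3.
A valid 3-coloring: color 1: [1, 8, 10, 16]; color 2: [11, 12, 13, 14]; color 3: [4].

χ(G) = 3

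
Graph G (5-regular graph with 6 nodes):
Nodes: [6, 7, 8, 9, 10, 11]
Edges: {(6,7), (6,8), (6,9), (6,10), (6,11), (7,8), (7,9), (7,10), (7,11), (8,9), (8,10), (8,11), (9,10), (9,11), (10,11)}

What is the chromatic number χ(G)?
Clique number ω(G) = 6 (lower bound: χ ≥ ω).
The clique on [6, 7, 8, 9, 10, 11] has size 6, forcing χ ≥ 6, and the coloring below uses 6 colors, so χ(G) = 6.
A valid 6-coloring: color 1: [7]; color 2: [8]; color 3: [11]; color 4: [10]; color 5: [9]; color 6: [6].

χ(G) = 6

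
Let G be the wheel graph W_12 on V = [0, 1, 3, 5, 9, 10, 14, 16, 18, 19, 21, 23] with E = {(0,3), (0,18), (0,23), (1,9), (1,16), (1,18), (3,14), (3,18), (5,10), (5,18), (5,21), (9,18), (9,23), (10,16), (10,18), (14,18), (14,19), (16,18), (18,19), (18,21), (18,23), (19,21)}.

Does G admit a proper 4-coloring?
A valid 4-coloring: color 1: [18]; color 2: [1, 3, 10, 21, 23]; color 3: [0, 5, 9, 16, 19]; color 4: [14].
(χ(G) = 4 ≤ 4.)

Yes, G is 4-colorable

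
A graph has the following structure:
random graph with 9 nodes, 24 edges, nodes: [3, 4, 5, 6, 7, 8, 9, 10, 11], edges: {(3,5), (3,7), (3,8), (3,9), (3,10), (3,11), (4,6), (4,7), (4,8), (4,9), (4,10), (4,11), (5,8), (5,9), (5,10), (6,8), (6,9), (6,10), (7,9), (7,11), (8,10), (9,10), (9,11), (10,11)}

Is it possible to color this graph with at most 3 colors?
The clique on vertices [3, 5, 8, 10] has size 4 > 3, so it alone needs 4 colors.

No, G is not 3-colorable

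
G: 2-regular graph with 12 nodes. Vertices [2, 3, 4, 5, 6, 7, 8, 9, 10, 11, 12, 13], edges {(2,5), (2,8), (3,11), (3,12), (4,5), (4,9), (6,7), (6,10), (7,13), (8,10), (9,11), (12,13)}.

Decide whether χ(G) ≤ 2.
Yes, G is 2-colorable

A valid 2-coloring: color 1: [2, 4, 7, 10, 11, 12]; color 2: [3, 5, 6, 8, 9, 13].
(χ(G) = 2 ≤ 2.)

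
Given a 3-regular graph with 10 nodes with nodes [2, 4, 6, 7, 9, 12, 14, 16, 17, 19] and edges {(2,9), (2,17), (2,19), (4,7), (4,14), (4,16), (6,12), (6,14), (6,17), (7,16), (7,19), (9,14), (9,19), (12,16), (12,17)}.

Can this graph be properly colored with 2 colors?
No, G is not 2-colorable

The clique on vertices [2, 9, 19] has size 3 > 2, so it alone needs 3 colors.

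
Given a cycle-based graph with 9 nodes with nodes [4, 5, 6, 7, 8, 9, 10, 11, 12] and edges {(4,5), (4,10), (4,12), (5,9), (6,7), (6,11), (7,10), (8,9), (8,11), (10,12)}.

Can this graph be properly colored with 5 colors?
A valid 5-coloring: color 1: [5, 6, 8, 10]; color 2: [4, 7, 9, 11]; color 3: [12].
(χ(G) = 3 ≤ 5.)

Yes, G is 5-colorable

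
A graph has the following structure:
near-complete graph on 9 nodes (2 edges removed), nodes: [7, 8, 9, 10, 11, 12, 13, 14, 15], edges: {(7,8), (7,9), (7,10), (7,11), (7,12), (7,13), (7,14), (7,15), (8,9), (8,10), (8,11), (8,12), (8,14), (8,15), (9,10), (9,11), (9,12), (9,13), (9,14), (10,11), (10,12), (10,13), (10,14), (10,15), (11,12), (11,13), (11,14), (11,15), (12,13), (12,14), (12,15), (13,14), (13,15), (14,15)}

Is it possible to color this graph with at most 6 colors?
No, G is not 6-colorable

The clique on vertices [7, 8, 9, 10, 11, 12, 14] has size 7 > 6, so it alone needs 7 colors.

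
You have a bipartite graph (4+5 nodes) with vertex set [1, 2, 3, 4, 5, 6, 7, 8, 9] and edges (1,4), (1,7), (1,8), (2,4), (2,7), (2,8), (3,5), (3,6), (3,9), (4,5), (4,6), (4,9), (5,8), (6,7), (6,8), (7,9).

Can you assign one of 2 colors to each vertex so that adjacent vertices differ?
Yes, G is 2-colorable

A valid 2-coloring: color 1: [3, 4, 7, 8]; color 2: [1, 2, 5, 6, 9].
(χ(G) = 2 ≤ 2.)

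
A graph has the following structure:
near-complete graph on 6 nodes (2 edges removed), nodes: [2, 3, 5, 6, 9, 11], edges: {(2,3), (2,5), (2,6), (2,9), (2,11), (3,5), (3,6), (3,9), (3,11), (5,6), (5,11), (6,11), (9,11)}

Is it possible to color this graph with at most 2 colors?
The clique on vertices [2, 3, 5, 6, 11] has size 5 > 2, so it alone needs 5 colors.

No, G is not 2-colorable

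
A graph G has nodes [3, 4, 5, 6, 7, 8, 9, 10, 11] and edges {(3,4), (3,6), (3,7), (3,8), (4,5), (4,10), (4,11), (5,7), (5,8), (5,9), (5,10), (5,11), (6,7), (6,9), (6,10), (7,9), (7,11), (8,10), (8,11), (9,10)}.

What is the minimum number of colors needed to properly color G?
χ(G) = 4

Clique number ω(G) = 3 (lower bound: χ ≥ ω).
Odd cycle [11, 8, 10, 9, 7] needs 3 colors (χ ≥ 3).
Vertex 5 is adjacent to every vertex of [7, 8, 9, 10, 11], which already need 3 colors among themselves, so 5 needs a new color (χ ≥ 4).
The coloring below uses 4 colors, so χ(G) = 4.
A valid 4-coloring: color 1: [5, 6]; color 2: [7, 10]; color 3: [4, 8, 9]; color 4: [3, 11].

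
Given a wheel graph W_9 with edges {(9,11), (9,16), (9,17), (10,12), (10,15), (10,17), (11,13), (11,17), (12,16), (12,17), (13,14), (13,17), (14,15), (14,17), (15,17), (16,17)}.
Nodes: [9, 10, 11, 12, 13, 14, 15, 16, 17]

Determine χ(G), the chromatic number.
χ(G) = 3

Clique number ω(G) = 3 (lower bound: χ ≥ ω).
The clique on [9, 16, 17] has size 3, forcing χ ≥ 3, and the coloring below uses 3 colors, so χ(G) = 3.
A valid 3-coloring: color 1: [17]; color 2: [9, 12, 13, 15]; color 3: [10, 11, 14, 16].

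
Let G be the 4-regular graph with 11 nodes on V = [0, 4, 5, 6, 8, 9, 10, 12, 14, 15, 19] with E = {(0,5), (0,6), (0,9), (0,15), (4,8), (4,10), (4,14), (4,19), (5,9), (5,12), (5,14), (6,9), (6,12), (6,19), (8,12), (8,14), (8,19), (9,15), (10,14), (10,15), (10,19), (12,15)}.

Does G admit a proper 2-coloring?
The clique on vertices [0, 5, 9] has size 3 > 2, so it alone needs 3 colors.

No, G is not 2-colorable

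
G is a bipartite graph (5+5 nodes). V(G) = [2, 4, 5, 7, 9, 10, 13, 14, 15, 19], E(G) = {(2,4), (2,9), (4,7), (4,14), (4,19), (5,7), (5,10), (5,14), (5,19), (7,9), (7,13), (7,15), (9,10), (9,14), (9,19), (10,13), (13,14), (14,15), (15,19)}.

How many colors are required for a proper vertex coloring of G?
Clique number ω(G) = 2 (lower bound: χ ≥ ω).
The graph is bipartite (no odd cycle), so 2 colors suffice: χ(G) = 2.
A valid 2-coloring: color 1: [2, 7, 10, 14, 19]; color 2: [4, 5, 9, 13, 15].

χ(G) = 2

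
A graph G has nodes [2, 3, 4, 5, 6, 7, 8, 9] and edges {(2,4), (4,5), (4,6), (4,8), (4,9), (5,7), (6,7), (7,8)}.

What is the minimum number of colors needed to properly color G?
χ(G) = 2

Clique number ω(G) = 2 (lower bound: χ ≥ ω).
The graph is bipartite (no odd cycle), so 2 colors suffice: χ(G) = 2.
A valid 2-coloring: color 1: [3, 4, 7]; color 2: [2, 5, 6, 8, 9].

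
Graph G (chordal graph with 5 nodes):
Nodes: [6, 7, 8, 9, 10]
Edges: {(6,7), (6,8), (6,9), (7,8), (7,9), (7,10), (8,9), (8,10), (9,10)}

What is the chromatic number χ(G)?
Clique number ω(G) = 4 (lower bound: χ ≥ ω).
The clique on [7, 8, 9, 10] has size 4, forcing χ ≥ 4, and the coloring below uses 4 colors, so χ(G) = 4.
A valid 4-coloring: color 1: [8]; color 2: [7]; color 3: [9]; color 4: [6, 10].

χ(G) = 4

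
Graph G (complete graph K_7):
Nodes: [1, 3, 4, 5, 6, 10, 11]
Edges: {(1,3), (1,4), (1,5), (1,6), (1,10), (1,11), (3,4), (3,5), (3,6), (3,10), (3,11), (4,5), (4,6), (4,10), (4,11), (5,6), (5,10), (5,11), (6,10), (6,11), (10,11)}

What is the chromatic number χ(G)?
Clique number ω(G) = 7 (lower bound: χ ≥ ω).
The clique on [1, 3, 4, 5, 6, 10, 11] has size 7, forcing χ ≥ 7, and the coloring below uses 7 colors, so χ(G) = 7.
A valid 7-coloring: color 1: [11]; color 2: [6]; color 3: [4]; color 4: [5]; color 5: [3]; color 6: [10]; color 7: [1].

χ(G) = 7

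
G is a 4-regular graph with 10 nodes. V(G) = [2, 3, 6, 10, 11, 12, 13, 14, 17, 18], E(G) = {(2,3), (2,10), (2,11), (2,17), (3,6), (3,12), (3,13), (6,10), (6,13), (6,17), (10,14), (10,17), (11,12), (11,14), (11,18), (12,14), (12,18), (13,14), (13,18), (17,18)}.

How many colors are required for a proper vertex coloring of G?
Clique number ω(G) = 3 (lower bound: χ ≥ ω).
The clique on [2, 10, 17] has size 3, forcing χ ≥ 3, and the coloring below uses 3 colors, so χ(G) = 3.
A valid 3-coloring: color 1: [2, 6, 14, 18]; color 2: [10, 12, 13]; color 3: [3, 11, 17].

χ(G) = 3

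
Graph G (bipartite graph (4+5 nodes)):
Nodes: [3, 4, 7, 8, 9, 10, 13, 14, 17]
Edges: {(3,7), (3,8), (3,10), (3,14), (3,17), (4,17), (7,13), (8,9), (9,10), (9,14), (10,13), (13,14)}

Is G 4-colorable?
Yes, G is 4-colorable

A valid 4-coloring: color 1: [3, 4, 9, 13]; color 2: [7, 8, 10, 14, 17].
(χ(G) = 2 ≤ 4.)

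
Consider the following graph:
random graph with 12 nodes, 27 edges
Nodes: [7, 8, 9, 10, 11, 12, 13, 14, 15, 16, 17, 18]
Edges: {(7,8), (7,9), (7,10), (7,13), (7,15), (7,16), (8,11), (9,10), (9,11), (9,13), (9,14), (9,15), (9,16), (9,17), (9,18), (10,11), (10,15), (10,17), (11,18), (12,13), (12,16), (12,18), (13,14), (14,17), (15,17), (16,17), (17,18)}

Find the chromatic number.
Clique number ω(G) = 4 (lower bound: χ ≥ ω).
The clique on [9, 10, 15, 17] has size 4, forcing χ ≥ 4, and the coloring below uses 4 colors, so χ(G) = 4.
A valid 4-coloring: color 1: [8, 9, 12]; color 2: [7, 11, 17]; color 3: [10, 13, 16, 18]; color 4: [14, 15].

χ(G) = 4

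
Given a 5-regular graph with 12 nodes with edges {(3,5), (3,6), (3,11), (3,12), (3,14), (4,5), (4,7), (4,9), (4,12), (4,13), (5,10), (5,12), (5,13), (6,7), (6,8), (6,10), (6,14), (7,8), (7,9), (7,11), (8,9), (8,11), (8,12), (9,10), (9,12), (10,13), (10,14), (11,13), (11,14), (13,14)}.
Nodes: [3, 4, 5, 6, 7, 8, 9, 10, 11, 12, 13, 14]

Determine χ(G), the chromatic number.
χ(G) = 4

Clique number ω(G) = 3 (lower bound: χ ≥ ω).
Odd cycle [10, 13, 11, 3, 6] needs 3 colors (χ ≥ 3).
Vertex 14 is adjacent to every vertex of [3, 6, 10, 11, 13], which already need 3 colors among themselves, so 14 needs a new color (χ ≥ 4).
The coloring below uses 4 colors, so χ(G) = 4.
A valid 4-coloring: color 1: [4, 8, 14]; color 2: [3, 7, 13]; color 3: [5, 6, 9, 11]; color 4: [10, 12].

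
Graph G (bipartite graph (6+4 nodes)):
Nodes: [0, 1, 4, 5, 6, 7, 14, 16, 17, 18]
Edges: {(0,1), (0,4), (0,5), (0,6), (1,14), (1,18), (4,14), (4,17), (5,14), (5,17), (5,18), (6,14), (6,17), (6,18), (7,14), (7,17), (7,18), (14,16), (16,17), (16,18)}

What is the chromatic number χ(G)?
Clique number ω(G) = 2 (lower bound: χ ≥ ω).
The graph is bipartite (no odd cycle), so 2 colors suffice: χ(G) = 2.
A valid 2-coloring: color 1: [0, 14, 17, 18]; color 2: [1, 4, 5, 6, 7, 16].

χ(G) = 2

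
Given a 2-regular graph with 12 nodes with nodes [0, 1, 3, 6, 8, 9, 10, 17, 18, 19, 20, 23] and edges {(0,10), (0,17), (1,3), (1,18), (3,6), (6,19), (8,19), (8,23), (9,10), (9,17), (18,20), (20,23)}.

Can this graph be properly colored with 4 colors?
Yes, G is 4-colorable

A valid 4-coloring: color 1: [0, 1, 6, 8, 9, 20]; color 2: [3, 10, 17, 18, 19, 23].
(χ(G) = 2 ≤ 4.)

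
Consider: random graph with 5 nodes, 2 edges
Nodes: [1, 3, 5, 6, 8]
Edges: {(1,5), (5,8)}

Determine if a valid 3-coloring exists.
Yes, G is 3-colorable

A valid 3-coloring: color 1: [3, 5, 6]; color 2: [1, 8].
(χ(G) = 2 ≤ 3.)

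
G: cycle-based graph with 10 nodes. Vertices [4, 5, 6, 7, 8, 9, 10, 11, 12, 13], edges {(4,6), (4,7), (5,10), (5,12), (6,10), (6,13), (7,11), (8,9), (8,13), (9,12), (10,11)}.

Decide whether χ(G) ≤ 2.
No, G is not 2-colorable

Odd cycle [7, 11, 10, 6, 4] needs 3 colors (χ ≥ 3).
Hence χ(G) ≥ 3 > 2, so no proper 2-coloring exists.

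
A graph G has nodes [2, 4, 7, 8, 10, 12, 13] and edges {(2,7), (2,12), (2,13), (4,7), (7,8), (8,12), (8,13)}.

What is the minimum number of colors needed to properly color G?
χ(G) = 2

Clique number ω(G) = 2 (lower bound: χ ≥ ω).
The graph is bipartite (no odd cycle), so 2 colors suffice: χ(G) = 2.
A valid 2-coloring: color 1: [7, 10, 12, 13]; color 2: [2, 4, 8].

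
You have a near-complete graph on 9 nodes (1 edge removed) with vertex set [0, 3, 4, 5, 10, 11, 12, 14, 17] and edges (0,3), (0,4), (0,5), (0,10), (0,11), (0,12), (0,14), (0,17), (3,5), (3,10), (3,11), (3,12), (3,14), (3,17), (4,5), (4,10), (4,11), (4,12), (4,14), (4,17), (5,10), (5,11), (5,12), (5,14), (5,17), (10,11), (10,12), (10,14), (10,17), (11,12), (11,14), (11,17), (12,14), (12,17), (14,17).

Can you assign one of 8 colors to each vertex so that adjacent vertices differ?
A valid 8-coloring: color 1: [12]; color 2: [14]; color 3: [5]; color 4: [10]; color 5: [11]; color 6: [0]; color 7: [17]; color 8: [3, 4].
(χ(G) = 8 ≤ 8.)

Yes, G is 8-colorable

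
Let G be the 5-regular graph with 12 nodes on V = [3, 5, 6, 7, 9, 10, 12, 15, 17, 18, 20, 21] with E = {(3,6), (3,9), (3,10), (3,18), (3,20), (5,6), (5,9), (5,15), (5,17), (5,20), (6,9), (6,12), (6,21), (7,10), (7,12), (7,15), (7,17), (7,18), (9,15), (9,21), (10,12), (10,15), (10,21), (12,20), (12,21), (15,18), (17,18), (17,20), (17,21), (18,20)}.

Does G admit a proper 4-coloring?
A valid 4-coloring: color 1: [7, 9, 20]; color 2: [3, 12, 15, 17]; color 3: [5, 18, 21]; color 4: [6, 10].
(χ(G) = 4 ≤ 4.)

Yes, G is 4-colorable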